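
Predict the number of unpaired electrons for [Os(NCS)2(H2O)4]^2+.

Ligand charges: each isothiocyanate is −1; water is neutral. With an overall charge of +2 the osmium centre must be in the +4 oxidation state.
Group 8 minus oxidation state 4 gives a d⁴ configuration.
The spin state decides the count: a 5d ion has a large Δₒ and is invariably low-spin.
An octahedral low-spin d⁴ ion is t₂g⁴e_g⁰, giving 2 unpaired electrons.

2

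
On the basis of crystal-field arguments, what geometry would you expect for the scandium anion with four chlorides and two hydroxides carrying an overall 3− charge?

octahedral

Ligand charges: each chloride is −1; each hydroxide is −1. With an overall charge of −3 the scandium centre must be in the +3 oxidation state.
Sc sits in group 3, so the d-electron count is 3 − 3 = 0.
With 6 monodentate ligands the coordination number is 6.
Six donors around a single metal centre give an octahedral coordination sphere.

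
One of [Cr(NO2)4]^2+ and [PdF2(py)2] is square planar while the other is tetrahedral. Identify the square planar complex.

[PdF2(py)2]

For [Cr(NO2)4]^2+: Ligand charges: each nitro (N-bound nitrite) is −1. With an overall charge of +2 the chromium centre must be in the +6 oxidation state. Cr sits in group 6, so the d-electron count is 6 − 6 = 0. A d⁰ ion has no crystal-field stabilisation preference between square planar and tetrahedral, so four ligands adopt the sterically favoured tetrahedral geometry. → tetrahedral.
For [PdF2(py)2]: Ligand charges: each fluoride is −1; pyridine is neutral. With an overall charge of 0 the palladium centre must be in the +2 oxidation state. Palladium is a group-10 element; Pd(II) is therefore d⁸. A 4d d⁸ ion has a large crystal-field splitting; square planar leaves the high-energy d_{x²−y²} orbital empty and maximises CFSE. → square planar.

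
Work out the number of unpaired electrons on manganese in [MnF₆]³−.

4 unpaired electrons

Ligand charges: each fluoride is −1. With an overall charge of −3 the manganese centre must be in the +3 oxidation state.
Group 7 minus oxidation state 3 gives a d⁴ configuration.
The spin state decides the count: Fluoride is a weak-field ligand for a first-row metal, so the complex is high-spin.
An octahedral high-spin d⁴ ion is t₂g³e_g¹, giving 4 unpaired electrons.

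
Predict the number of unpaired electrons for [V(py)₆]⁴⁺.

1 unpaired electron

Pyridine is neutral; balancing the +4 overall charge requires V(IV).
V sits in group 5, so the d-electron count is 5 − 4 = 1.
In an octahedral field the d¹ configuration is t₂g¹e_g⁰ (only one arrangement possible), giving 1 unpaired electron.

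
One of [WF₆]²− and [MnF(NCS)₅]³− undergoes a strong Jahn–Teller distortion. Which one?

[WF₆]²−: Ligand charges: each fluoride is −1. With an overall charge of −2 the tungsten centre must be in the +4 oxidation state. Group 6 minus oxidation state 4 gives a d² configuration. The d² configuration leaves the e_g set evenly filled (or empty) — no strong Jahn–Teller driving force.
[MnF(NCS)₅]³−: Each fluoride is −1; each isothiocyanate is −1; balancing the −3 overall charge requires Mn(III). Group 7 minus oxidation state 3 gives a d⁴ configuration. Fluoride and isothiocyanate are weak-field ligands for a first-row metal, so the complex is high-spin. The t₂g³e_g¹ (high-spin) configuration has an unevenly filled e_g set; the Jahn–Teller theorem predicts a tetragonal distortion (typically axial elongation) to lift the degeneracy.

[MnF(NCS)₅]³−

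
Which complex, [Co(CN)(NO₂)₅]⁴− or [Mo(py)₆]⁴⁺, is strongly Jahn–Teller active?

[Co(CN)(NO₂)₅]⁴−: Each cyanide is −1; each nitro (N-bound nitrite) is −1; balancing the −4 overall charge requires Co(II). Cobalt is a group-9 element; Co(II) is therefore d⁷. Cyanide and nitro (N-bound nitrite) are strong-field ligands (high in the spectrochemical series) for a first-row metal, so the complex is low-spin. The t₂g⁶e_g¹ (low-spin) configuration has an unevenly filled e_g set; the Jahn–Teller theorem predicts a tetragonal distortion (typically axial elongation) to lift the degeneracy.
[Mo(py)₆]⁴⁺: Ligand charges: pyridine is neutral. With an overall charge of +4 the molybdenum centre must be in the +4 oxidation state. Group 6 minus oxidation state 4 gives a d² configuration. The d² configuration leaves the e_g set evenly filled (or empty) — no strong Jahn–Teller driving force.

[Co(CN)(NO₂)₅]⁴−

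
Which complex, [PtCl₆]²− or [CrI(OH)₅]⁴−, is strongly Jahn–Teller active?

[PtCl₆]²−: Each chloride is −1; balancing the −2 overall charge requires Pt(IV). Pt sits in group 10, so the d-electron count is 10 − 4 = 6. A 5d ion has a large Δₒ and is invariably low-spin. The d⁶ configuration leaves the e_g set evenly filled (or empty) — no strong Jahn–Teller driving force.
[CrI(OH)₅]⁴−: Each iodide is −1; each hydroxide is −1; balancing the −4 overall charge requires Cr(II). Chromium is a group-6 element; Cr(II) is therefore d⁴. Hydroxide and iodide are weak-field ligands for a first-row metal, so the complex is high-spin. The t₂g³e_g¹ (high-spin) configuration has an unevenly filled e_g set; the Jahn–Teller theorem predicts a tetragonal distortion (typically axial elongation) to lift the degeneracy.

[CrI(OH)₅]⁴−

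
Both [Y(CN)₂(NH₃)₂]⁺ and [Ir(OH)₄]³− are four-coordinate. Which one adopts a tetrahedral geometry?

[Y(CN)₂(NH₃)₂]⁺

For [Y(CN)₂(NH₃)₂]⁺: Summing ligand charges against the +1 overall charge gives an oxidation state of +3 for yttrium. Group 3 minus oxidation state 3 gives a d⁰ configuration. A d⁰ ion has no crystal-field stabilisation preference between square planar and tetrahedral, so four ligands adopt the sterically favoured tetrahedral geometry. → tetrahedral.
For [Ir(OH)₄]³−: Summing ligand charges against the −3 overall charge gives an oxidation state of +1 for iridium. Iridium is a group-9 element; Ir(I) is therefore d⁸. A 5d d⁸ ion has a large crystal-field splitting; square planar leaves the high-energy d_{x²−y²} orbital empty and maximises CFSE. → square planar.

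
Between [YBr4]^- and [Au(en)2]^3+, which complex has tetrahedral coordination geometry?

For [YBr4]^-: Each bromide is −1; balancing the −1 overall charge requires Y(III). Yttrium is a group-3 element; Y(III) is therefore d⁰. A d⁰ ion has no crystal-field stabilisation preference between square planar and tetrahedral, so four ligands adopt the sterically favoured tetrahedral geometry. → tetrahedral.
For [Au(en)2]^3+: Ethylenediamine is neutral; balancing the +3 overall charge requires Au(III). Group 11 minus oxidation state 3 gives a d⁸ configuration. A 5d d⁸ ion has a large crystal-field splitting; square planar leaves the high-energy d_{x²−y²} orbital empty and maximises CFSE. → square planar.

[YBr4]^-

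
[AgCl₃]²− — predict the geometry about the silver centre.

trigonal planar

Ligand charges: each chloride is −1. With an overall charge of −2 the silver centre must be in the +1 oxidation state.
Group 11 minus oxidation state 1 gives a d¹⁰ configuration.
Coordination number: 3.
Three ligands around a d¹⁰ centre minimise repulsion in a trigonal-planar arrangement.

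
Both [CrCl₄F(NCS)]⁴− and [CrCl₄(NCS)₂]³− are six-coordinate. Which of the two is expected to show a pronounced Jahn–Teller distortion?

[CrCl₄F(NCS)]⁴−

[CrCl₄F(NCS)]⁴−: Summing ligand charges against the −4 overall charge gives an oxidation state of +2 for chromium. Group 6 minus oxidation state 2 gives a d⁴ configuration. Chloride, fluoride, and isothiocyanate are weak-field ligands for a first-row metal, so the complex is high-spin. The t₂g³e_g¹ (high-spin) configuration has an unevenly filled e_g set; the Jahn–Teller theorem predicts a tetragonal distortion (typically axial elongation) to lift the degeneracy.
[CrCl₄(NCS)₂]³−: Summing ligand charges against the −3 overall charge gives an oxidation state of +3 for chromium. Group 6 minus oxidation state 3 gives a d³ configuration. The d³ configuration leaves the e_g set evenly filled (or empty) — no strong Jahn–Teller driving force.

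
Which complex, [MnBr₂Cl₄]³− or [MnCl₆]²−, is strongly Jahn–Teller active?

[MnBr₂Cl₄]³−: Ligand charges: each bromide is −1; each chloride is −1. With an overall charge of −3 the manganese centre must be in the +3 oxidation state. Group 7 minus oxidation state 3 gives a d⁴ configuration. Bromide and chloride are weak-field ligands for a first-row metal, so the complex is high-spin. The t₂g³e_g¹ (high-spin) configuration has an unevenly filled e_g set; the Jahn–Teller theorem predicts a tetragonal distortion (typically axial elongation) to lift the degeneracy.
[MnCl₆]²−: Ligand charges: each chloride is −1. With an overall charge of −2 the manganese centre must be in the +4 oxidation state. Mn sits in group 7, so the d-electron count is 7 − 4 = 3. The d³ configuration leaves the e_g set evenly filled (or empty) — no strong Jahn–Teller driving force.

[MnBr₂Cl₄]³−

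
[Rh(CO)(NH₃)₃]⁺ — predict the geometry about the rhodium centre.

square planar

Ligand charges: carbonyl is neutral; ammonia is neutral. With an overall charge of +1 the rhodium centre must be in the +1 oxidation state.
Group 9 minus oxidation state 1 gives a d⁸ configuration.
With 4 monodentate ligands the coordination number is 4.
A 4d d⁸ ion has a large crystal-field splitting; square planar leaves the high-energy d_{x²−y²} orbital empty and maximises CFSE.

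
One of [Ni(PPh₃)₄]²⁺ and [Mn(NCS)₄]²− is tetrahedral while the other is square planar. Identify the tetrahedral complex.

For [Ni(PPh₃)₄]²⁺: Ligand charges: triphenylphosphine is neutral. With an overall charge of +2 the nickel centre must be in the +2 oxidation state. Group 10 minus oxidation state 2 gives a d⁸ configuration. Triphenylphosphine is a strong-field ligand (high in the spectrochemical series). A 3d d⁸ ion with strong-field ligands gains enough CFSE to favour square planar over tetrahedral. → square planar.
For [Mn(NCS)₄]²−: Each isothiocyanate is −1; balancing the −2 overall charge requires Mn(II). Manganese is a group-7 element; Mn(II) is therefore d⁵. A high-spin d⁵ ion has zero CFSE in either geometry, so four ligands adopt the sterically favoured tetrahedral geometry. → tetrahedral.

[Mn(NCS)₄]²−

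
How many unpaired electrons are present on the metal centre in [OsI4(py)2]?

Each iodide is −1; pyridine is neutral; balancing the 0 overall charge requires Os(IV).
Os sits in group 8, so the d-electron count is 8 − 4 = 4.
The spin state decides the count: a 5d ion has a large Δₒ and is invariably low-spin.
An octahedral low-spin d⁴ ion is t₂g⁴e_g⁰, giving 2 unpaired electrons.

2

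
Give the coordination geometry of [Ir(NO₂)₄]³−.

Summing ligand charges against the −3 overall charge gives an oxidation state of +1 for iridium.
Iridium is a group-9 element; Ir(I) is therefore d⁸.
Coordination number: 4.
A 5d d⁸ ion has a large crystal-field splitting; square planar leaves the high-energy d_{x²−y²} orbital empty and maximises CFSE.

square planar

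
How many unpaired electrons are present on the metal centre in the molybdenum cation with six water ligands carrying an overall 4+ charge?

2

Water is neutral; balancing the +4 overall charge requires Mo(IV).
Molybdenum is a group-6 element; Mo(IV) is therefore d².
In an octahedral field the d² configuration is t₂g²e_g⁰ (only one arrangement possible), giving 2 unpaired electrons.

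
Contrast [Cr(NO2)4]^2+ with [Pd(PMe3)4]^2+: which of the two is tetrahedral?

[Cr(NO2)4]^2+

For [Cr(NO2)4]^2+: Summing ligand charges against the +2 overall charge gives an oxidation state of +6 for chromium. Chromium is a group-6 element; Cr(VI) is therefore d⁰. A d⁰ ion has no crystal-field stabilisation preference between square planar and tetrahedral, so four ligands adopt the sterically favoured tetrahedral geometry. → tetrahedral.
For [Pd(PMe3)4]^2+: Summing ligand charges against the +2 overall charge gives an oxidation state of +2 for palladium. Pd sits in group 10, so the d-electron count is 10 − 2 = 8. A 4d d⁸ ion has a large crystal-field splitting; square planar leaves the high-energy d_{x²−y²} orbital empty and maximises CFSE. → square planar.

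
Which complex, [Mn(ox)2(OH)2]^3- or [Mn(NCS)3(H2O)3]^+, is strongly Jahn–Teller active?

[Mn(ox)2(OH)2]^3-

[Mn(ox)2(OH)2]^3-: Ligand charges: each oxalate is −2; each hydroxide is −1. With an overall charge of −3 the manganese centre must be in the +3 oxidation state. Manganese is a group-7 element; Mn(III) is therefore d⁴. Hydroxide and oxalate are weak-field ligands for a first-row metal, so the complex is high-spin. The t₂g³e_g¹ (high-spin) configuration has an unevenly filled e_g set; the Jahn–Teller theorem predicts a tetragonal distortion (typically axial elongation) to lift the degeneracy.
[Mn(NCS)3(H2O)3]^+: Each isothiocyanate is −1; water is neutral; balancing the +1 overall charge requires Mn(IV). Mn sits in group 7, so the d-electron count is 7 − 4 = 3. The d³ configuration leaves the e_g set evenly filled (or empty) — no strong Jahn–Teller driving force.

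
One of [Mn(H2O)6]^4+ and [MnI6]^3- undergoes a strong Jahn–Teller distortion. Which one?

[MnI6]^3-

[Mn(H2O)6]^4+: Water is neutral; balancing the +4 overall charge requires Mn(IV). Mn sits in group 7, so the d-electron count is 7 − 4 = 3. The d³ configuration leaves the e_g set evenly filled (or empty) — no strong Jahn–Teller driving force.
[MnI6]^3-: Ligand charges: each iodide is −1. With an overall charge of −3 the manganese centre must be in the +3 oxidation state. Manganese is a group-7 element; Mn(III) is therefore d⁴. Iodide is a weak-field ligand for a first-row metal, so the complex is high-spin. The t₂g³e_g¹ (high-spin) configuration has an unevenly filled e_g set; the Jahn–Teller theorem predicts a tetragonal distortion (typically axial elongation) to lift the degeneracy.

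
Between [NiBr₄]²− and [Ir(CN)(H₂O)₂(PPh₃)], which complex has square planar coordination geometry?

For [NiBr₄]²−: Each bromide is −1; balancing the −2 overall charge requires Ni(II). Group 10 minus oxidation state 2 gives a d⁸ configuration. Bromide is a weak-field ligand. With weak-field ligands the CFSE gain from square planar is small, so a 3d d⁸ ion takes the sterically preferred tetrahedral geometry. → tetrahedral.
For [Ir(CN)(H₂O)₂(PPh₃)]: Ligand charges: each cyanide is −1; water is neutral; triphenylphosphine is neutral. With an overall charge of 0 the iridium centre must be in the +1 oxidation state. Ir sits in group 9, so the d-electron count is 9 − 1 = 8. A 5d d⁸ ion has a large crystal-field splitting; square planar leaves the high-energy d_{x²−y²} orbital empty and maximises CFSE. → square planar.

[Ir(CN)(H₂O)₂(PPh₃)]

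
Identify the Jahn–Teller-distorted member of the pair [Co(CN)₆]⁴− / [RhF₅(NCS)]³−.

[Co(CN)₆]⁴−

[Co(CN)₆]⁴−: Each cyanide is −1; balancing the −4 overall charge requires Co(II). Cobalt is a group-9 element; Co(II) is therefore d⁷. Cyanide is a strong-field ligand (high in the spectrochemical series) for a first-row metal, so the complex is low-spin. The t₂g⁶e_g¹ (low-spin) configuration has an unevenly filled e_g set; the Jahn–Teller theorem predicts a tetragonal distortion (typically axial elongation) to lift the degeneracy.
[RhF₅(NCS)]³−: Ligand charges: each fluoride is −1; each isothiocyanate is −1. With an overall charge of −3 the rhodium centre must be in the +3 oxidation state. Rh sits in group 9, so the d-electron count is 9 − 3 = 6. A 4d ion has a large Δₒ and is invariably low-spin. The d⁶ configuration leaves the e_g set evenly filled (or empty) — no strong Jahn–Teller driving force.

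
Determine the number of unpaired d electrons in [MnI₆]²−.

3

Ligand charges: each iodide is −1. With an overall charge of −2 the manganese centre must be in the +4 oxidation state.
Group 7 minus oxidation state 4 gives a d³ configuration.
In an octahedral field the d³ configuration is t₂g³e_g⁰ (only one arrangement possible), giving 3 unpaired electrons.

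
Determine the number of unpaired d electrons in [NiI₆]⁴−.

Ligand charges: each iodide is −1. With an overall charge of −4 the nickel centre must be in the +2 oxidation state.
Nickel is a group-10 element; Ni(II) is therefore d⁸.
In an octahedral field the d⁸ configuration is t₂g⁶e_g² (only one arrangement possible), giving 2 unpaired electrons.

2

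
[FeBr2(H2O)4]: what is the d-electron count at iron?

Summing ligand charges against the 0 overall charge gives an oxidation state of +2 for iron.
Fe sits in group 8, so the d-electron count is 8 − 2 = 6.

d⁶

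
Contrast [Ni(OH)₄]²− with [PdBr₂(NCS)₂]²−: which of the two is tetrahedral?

For [Ni(OH)₄]²−: Ligand charges: each hydroxide is −1. With an overall charge of −2 the nickel centre must be in the +2 oxidation state. Nickel is a group-10 element; Ni(II) is therefore d⁸. Hydroxide is a weak-field ligand. With weak-field ligands the CFSE gain from square planar is small, so a 3d d⁸ ion takes the sterically preferred tetrahedral geometry. → tetrahedral.
For [PdBr₂(NCS)₂]²−: Summing ligand charges against the −2 overall charge gives an oxidation state of +2 for palladium. Palladium is a group-10 element; Pd(II) is therefore d⁸. A 4d d⁸ ion has a large crystal-field splitting; square planar leaves the high-energy d_{x²−y²} orbital empty and maximises CFSE. → square planar.

[Ni(OH)₄]²−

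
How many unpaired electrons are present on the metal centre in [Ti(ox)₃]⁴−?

Summing ligand charges against the −4 overall charge gives an oxidation state of +2 for titanium.
Ti sits in group 4, so the d-electron count is 4 − 2 = 2.
Counting donor atoms: 3×oxalate (bidentate) → 6 donors. Coordination number = 6.
In an octahedral field the d² configuration is t₂g²e_g⁰ (only one arrangement possible), giving 2 unpaired electrons.

2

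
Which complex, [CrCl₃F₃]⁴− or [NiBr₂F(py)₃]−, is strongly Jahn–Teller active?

[CrCl₃F₃]⁴−: Each chloride is −1; each fluoride is −1; balancing the −4 overall charge requires Cr(II). Group 6 minus oxidation state 2 gives a d⁴ configuration. Chloride and fluoride are weak-field ligands for a first-row metal, so the complex is high-spin. The t₂g³e_g¹ (high-spin) configuration has an unevenly filled e_g set; the Jahn–Teller theorem predicts a tetragonal distortion (typically axial elongation) to lift the degeneracy.
[NiBr₂F(py)₃]−: Ligand charges: each bromide is −1; each fluoride is −1; pyridine is neutral. With an overall charge of −1 the nickel centre must be in the +2 oxidation state. Ni sits in group 10, so the d-electron count is 10 − 2 = 8. The d⁸ configuration leaves the e_g set evenly filled (or empty) — no strong Jahn–Teller driving force.

[CrCl₃F₃]⁴−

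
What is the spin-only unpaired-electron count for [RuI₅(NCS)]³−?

1 unpaired electron

Each iodide is −1; each isothiocyanate is −1; balancing the −3 overall charge requires Ru(III).
Group 8 minus oxidation state 3 gives a d⁵ configuration.
The spin state decides the count: a 4d ion has a large Δₒ and is invariably low-spin.
An octahedral low-spin d⁵ ion is t₂g⁵e_g⁰, giving 1 unpaired electron.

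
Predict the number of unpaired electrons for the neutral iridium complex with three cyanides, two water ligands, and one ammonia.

0 unpaired electrons

Ligand charges: each cyanide is −1; water is neutral; ammonia is neutral. With an overall charge of 0 the iridium centre must be in the +3 oxidation state.
Group 9 minus oxidation state 3 gives a d⁶ configuration.
The spin state decides the count: a 5d ion has a large Δₒ and is invariably low-spin.
An octahedral low-spin d⁶ ion is t₂g⁶e_g⁰, giving 0 unpaired electrons.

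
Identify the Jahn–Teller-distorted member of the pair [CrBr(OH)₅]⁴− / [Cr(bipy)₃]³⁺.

[CrBr(OH)₅]⁴−: Each bromide is −1; each hydroxide is −1; balancing the −4 overall charge requires Cr(II). Group 6 minus oxidation state 2 gives a d⁴ configuration. Bromide and hydroxide are weak-field ligands for a first-row metal, so the complex is high-spin. The t₂g³e_g¹ (high-spin) configuration has an unevenly filled e_g set; the Jahn–Teller theorem predicts a tetragonal distortion (typically axial elongation) to lift the degeneracy.
[Cr(bipy)₃]³⁺: 2,2′-bipyridine is neutral; balancing the +3 overall charge requires Cr(III). Group 6 minus oxidation state 3 gives a d³ configuration. The d³ configuration leaves the e_g set evenly filled (or empty) — no strong Jahn–Teller driving force.

[CrBr(OH)₅]⁴−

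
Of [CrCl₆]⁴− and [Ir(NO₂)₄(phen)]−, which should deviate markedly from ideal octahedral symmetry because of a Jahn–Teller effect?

[CrCl₆]⁴−: Summing ligand charges against the −4 overall charge gives an oxidation state of +2 for chromium. Group 6 minus oxidation state 2 gives a d⁴ configuration. Chloride is a weak-field ligand for a first-row metal, so the complex is high-spin. The t₂g³e_g¹ (high-spin) configuration has an unevenly filled e_g set; the Jahn–Teller theorem predicts a tetragonal distortion (typically axial elongation) to lift the degeneracy.
[Ir(NO₂)₄(phen)]−: Summing ligand charges against the −1 overall charge gives an oxidation state of +3 for iridium. Iridium is a group-9 element; Ir(III) is therefore d⁶. A 5d ion has a large Δₒ and is invariably low-spin. The d⁶ configuration leaves the e_g set evenly filled (or empty) — no strong Jahn–Teller driving force.

[CrCl₆]⁴−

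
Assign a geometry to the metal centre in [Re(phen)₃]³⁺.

octahedral

1,10-phenanthroline is neutral; balancing the +3 overall charge requires Re(III).
Rhenium is a group-7 element; Re(III) is therefore d⁴.
Counting donor atoms: 3×1,10-phenanthroline (bidentate) → 6 donors. Coordination number = 6.
Six donors around a single metal centre give an octahedral coordination sphere.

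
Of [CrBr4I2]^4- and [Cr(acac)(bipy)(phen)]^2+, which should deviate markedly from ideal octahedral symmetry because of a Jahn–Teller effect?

[CrBr4I2]^4-: Ligand charges: each bromide is −1; each iodide is −1. With an overall charge of −4 the chromium centre must be in the +2 oxidation state. Cr sits in group 6, so the d-electron count is 6 − 2 = 4. Bromide and iodide are weak-field ligands for a first-row metal, so the complex is high-spin. The t₂g³e_g¹ (high-spin) configuration has an unevenly filled e_g set; the Jahn–Teller theorem predicts a tetragonal distortion (typically axial elongation) to lift the degeneracy.
[Cr(acac)(bipy)(phen)]^2+: Ligand charges: each acetylacetonate is −1; 2,2′-bipyridine is neutral; 1,10-phenanthroline is neutral. With an overall charge of +2 the chromium centre must be in the +3 oxidation state. Cr sits in group 6, so the d-electron count is 6 − 3 = 3. The d³ configuration leaves the e_g set evenly filled (or empty) — no strong Jahn–Teller driving force.

[CrBr4I2]^4-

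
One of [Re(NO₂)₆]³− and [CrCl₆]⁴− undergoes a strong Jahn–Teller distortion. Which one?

[CrCl₆]⁴−

[Re(NO₂)₆]³−: Ligand charges: each nitro (N-bound nitrite) is −1. With an overall charge of −3 the rhenium centre must be in the +3 oxidation state. Rhenium is a group-7 element; Re(III) is therefore d⁴. A 5d ion has a large Δₒ and is invariably low-spin. The d⁴ configuration leaves the e_g set evenly filled (or empty) — no strong Jahn–Teller driving force.
[CrCl₆]⁴−: Summing ligand charges against the −4 overall charge gives an oxidation state of +2 for chromium. Group 6 minus oxidation state 2 gives a d⁴ configuration. Chloride is a weak-field ligand for a first-row metal, so the complex is high-spin. The t₂g³e_g¹ (high-spin) configuration has an unevenly filled e_g set; the Jahn–Teller theorem predicts a tetragonal distortion (typically axial elongation) to lift the degeneracy.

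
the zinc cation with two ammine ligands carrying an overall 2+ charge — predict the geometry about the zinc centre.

linear

Ammonia is neutral; balancing the +2 overall charge requires Zn(II).
Zinc is a group-12 element; Zn(II) is therefore d¹⁰.
With 2 monodentate ligands the coordination number is 2.
A d¹⁰ ion with only two ligands adopts a linear arrangement (sp hybridisation; no CFSE preference).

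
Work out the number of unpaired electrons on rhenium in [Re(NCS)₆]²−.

Ligand charges: each isothiocyanate is −1. With an overall charge of −2 the rhenium centre must be in the +4 oxidation state.
Rhenium is a group-7 element; Re(IV) is therefore d³.
In an octahedral field the d³ configuration is t₂g³e_g⁰ (only one arrangement possible), giving 3 unpaired electrons.

3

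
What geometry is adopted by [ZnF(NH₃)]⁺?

linear

Ligand charges: each fluoride is −1; ammonia is neutral. With an overall charge of +1 the zinc centre must be in the +2 oxidation state.
Zinc is a group-12 element; Zn(II) is therefore d¹⁰.
Coordination number: 2.
A d¹⁰ ion with only two ligands adopts a linear arrangement (sp hybridisation; no CFSE preference).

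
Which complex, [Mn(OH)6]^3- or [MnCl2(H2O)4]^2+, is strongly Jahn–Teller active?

[Mn(OH)6]^3-

[Mn(OH)6]^3-: Each hydroxide is −1; balancing the −3 overall charge requires Mn(III). Mn sits in group 7, so the d-electron count is 7 − 3 = 4. Hydroxide is a weak-field ligand for a first-row metal, so the complex is high-spin. The t₂g³e_g¹ (high-spin) configuration has an unevenly filled e_g set; the Jahn–Teller theorem predicts a tetragonal distortion (typically axial elongation) to lift the degeneracy.
[MnCl2(H2O)4]^2+: Ligand charges: each chloride is −1; water is neutral. With an overall charge of +2 the manganese centre must be in the +4 oxidation state. Mn sits in group 7, so the d-electron count is 7 − 4 = 3. The d³ configuration leaves the e_g set evenly filled (or empty) — no strong Jahn–Teller driving force.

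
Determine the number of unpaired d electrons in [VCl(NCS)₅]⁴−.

3

Each chloride is −1; each isothiocyanate is −1; balancing the −4 overall charge requires V(II).
Group 5 minus oxidation state 2 gives a d³ configuration.
In an octahedral field the d³ configuration is t₂g³e_g⁰ (only one arrangement possible), giving 3 unpaired electrons.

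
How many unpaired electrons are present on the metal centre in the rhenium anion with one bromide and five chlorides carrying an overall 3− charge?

2 unpaired electrons

Each bromide is −1; each chloride is −1; balancing the −3 overall charge requires Re(III).
Rhenium is a group-7 element; Re(III) is therefore d⁴.
The spin state decides the count: a 5d ion has a large Δₒ and is invariably low-spin.
An octahedral low-spin d⁴ ion is t₂g⁴e_g⁰, giving 2 unpaired electrons.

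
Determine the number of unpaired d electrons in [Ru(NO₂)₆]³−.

Ligand charges: each nitro (N-bound nitrite) is −1. With an overall charge of −3 the ruthenium centre must be in the +3 oxidation state.
Group 8 minus oxidation state 3 gives a d⁵ configuration.
The spin state decides the count: a 4d ion has a large Δₒ and is invariably low-spin.
An octahedral low-spin d⁵ ion is t₂g⁵e_g⁰, giving 1 unpaired electron.

1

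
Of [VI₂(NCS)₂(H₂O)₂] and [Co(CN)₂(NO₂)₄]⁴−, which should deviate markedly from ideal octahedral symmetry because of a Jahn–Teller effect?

[Co(CN)₂(NO₂)₄]⁴−

[VI₂(NCS)₂(H₂O)₂]: Ligand charges: each iodide is −1; each isothiocyanate is −1; water is neutral. With an overall charge of 0 the vanadium centre must be in the +4 oxidation state. Group 5 minus oxidation state 4 gives a d¹ configuration. The d¹ configuration leaves the e_g set evenly filled (or empty) — no strong Jahn–Teller driving force.
[Co(CN)₂(NO₂)₄]⁴−: Each cyanide is −1; each nitro (N-bound nitrite) is −1; balancing the −4 overall charge requires Co(II). Group 9 minus oxidation state 2 gives a d⁷ configuration. Cyanide and nitro (N-bound nitrite) are strong-field ligands (high in the spectrochemical series) for a first-row metal, so the complex is low-spin. The t₂g⁶e_g¹ (low-spin) configuration has an unevenly filled e_g set; the Jahn–Teller theorem predicts a tetragonal distortion (typically axial elongation) to lift the degeneracy.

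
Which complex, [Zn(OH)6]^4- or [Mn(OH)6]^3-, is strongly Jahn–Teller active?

[Zn(OH)6]^4-: Each hydroxide is −1; balancing the −4 overall charge requires Zn(II). Zinc is a group-12 element; Zn(II) is therefore d¹⁰. The d¹⁰ configuration leaves the e_g set evenly filled (or empty) — no strong Jahn–Teller driving force.
[Mn(OH)6]^3-: Each hydroxide is −1; balancing the −3 overall charge requires Mn(III). Mn sits in group 7, so the d-electron count is 7 − 3 = 4. Hydroxide is a weak-field ligand for a first-row metal, so the complex is high-spin. The t₂g³e_g¹ (high-spin) configuration has an unevenly filled e_g set; the Jahn–Teller theorem predicts a tetragonal distortion (typically axial elongation) to lift the degeneracy.

[Mn(OH)6]^3-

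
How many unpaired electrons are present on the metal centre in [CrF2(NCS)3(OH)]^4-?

4

Each fluoride is −1; each isothiocyanate is −1; each hydroxide is −1; balancing the −4 overall charge requires Cr(II).
Chromium is a group-6 element; Cr(II) is therefore d⁴.
The spin state decides the count: Fluoride, hydroxide, and isothiocyanate are weak-field ligands for a first-row metal, so the complex is high-spin.
An octahedral high-spin d⁴ ion is t₂g³e_g¹, giving 4 unpaired electrons.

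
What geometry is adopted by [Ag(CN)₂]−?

Summing ligand charges against the −1 overall charge gives an oxidation state of +1 for silver.
Group 11 minus oxidation state 1 gives a d¹⁰ configuration.
With 2 monodentate ligands the coordination number is 2.
A d¹⁰ ion with only two ligands adopts a linear arrangement (sp hybridisation; no CFSE preference).

linear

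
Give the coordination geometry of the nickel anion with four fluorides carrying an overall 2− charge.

Summing ligand charges against the −2 overall charge gives an oxidation state of +2 for nickel.
Nickel is a group-10 element; Ni(II) is therefore d⁸.
With 4 monodentate ligands the coordination number is 4.
Fluoride is a weak-field ligand.
With weak-field ligands the CFSE gain from square planar is small, so a 3d d⁸ ion takes the sterically preferred tetrahedral geometry.

tetrahedral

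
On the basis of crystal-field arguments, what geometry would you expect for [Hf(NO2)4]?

tetrahedral

Summing ligand charges against the 0 overall charge gives an oxidation state of +4 for hafnium.
Hf sits in group 4, so the d-electron count is 4 − 4 = 0.
With 4 monodentate ligands the coordination number is 4.
A d⁰ ion has no crystal-field stabilisation preference between square planar and tetrahedral, so four ligands adopt the sterically favoured tetrahedral geometry.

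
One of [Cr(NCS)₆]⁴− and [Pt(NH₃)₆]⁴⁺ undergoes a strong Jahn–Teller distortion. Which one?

[Cr(NCS)₆]⁴−

[Cr(NCS)₆]⁴−: Ligand charges: each isothiocyanate is −1. With an overall charge of −4 the chromium centre must be in the +2 oxidation state. Chromium is a group-6 element; Cr(II) is therefore d⁴. Isothiocyanate is a weak-field ligand for a first-row metal, so the complex is high-spin. The t₂g³e_g¹ (high-spin) configuration has an unevenly filled e_g set; the Jahn–Teller theorem predicts a tetragonal distortion (typically axial elongation) to lift the degeneracy.
[Pt(NH₃)₆]⁴⁺: Summing ligand charges against the +4 overall charge gives an oxidation state of +4 for platinum. Pt sits in group 10, so the d-electron count is 10 − 4 = 6. A 5d ion has a large Δₒ and is invariably low-spin. The d⁶ configuration leaves the e_g set evenly filled (or empty) — no strong Jahn–Teller driving force.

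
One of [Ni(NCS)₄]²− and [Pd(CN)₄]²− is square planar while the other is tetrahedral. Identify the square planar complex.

[Pd(CN)₄]²−

For [Ni(NCS)₄]²−: Ligand charges: each isothiocyanate is −1. With an overall charge of −2 the nickel centre must be in the +2 oxidation state. Group 10 minus oxidation state 2 gives a d⁸ configuration. Isothiocyanate is a weak-field ligand. With weak-field ligands the CFSE gain from square planar is small, so a 3d d⁸ ion takes the sterically preferred tetrahedral geometry. → tetrahedral.
For [Pd(CN)₄]²−: Summing ligand charges against the −2 overall charge gives an oxidation state of +2 for palladium. Group 10 minus oxidation state 2 gives a d⁸ configuration. A 4d d⁸ ion has a large crystal-field splitting; square planar leaves the high-energy d_{x²−y²} orbital empty and maximises CFSE. → square planar.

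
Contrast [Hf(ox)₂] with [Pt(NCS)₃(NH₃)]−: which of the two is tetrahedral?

For [Hf(ox)₂]: Each oxalate is −2; balancing the 0 overall charge requires Hf(IV). Hafnium is a group-4 element; Hf(IV) is therefore d⁰. A d⁰ ion has no crystal-field stabilisation preference between square planar and tetrahedral, so four ligands adopt the sterically favoured tetrahedral geometry. → tetrahedral.
For [Pt(NCS)₃(NH₃)]−: Ligand charges: each isothiocyanate is −1; ammonia is neutral. With an overall charge of −1 the platinum centre must be in the +2 oxidation state. Pt sits in group 10, so the d-electron count is 10 − 2 = 8. A 5d d⁸ ion has a large crystal-field splitting; square planar leaves the high-energy d_{x²−y²} orbital empty and maximises CFSE. → square planar.

[Hf(ox)₂]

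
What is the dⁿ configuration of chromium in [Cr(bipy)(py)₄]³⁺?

d³

2,2′-bipyridine is neutral; pyridine is neutral; balancing the +3 overall charge requires Cr(III).
Chromium is a group-6 element; Cr(III) is therefore d³.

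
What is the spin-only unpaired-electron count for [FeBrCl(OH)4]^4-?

4

Each bromide is −1; each chloride is −1; each hydroxide is −1; balancing the −4 overall charge requires Fe(II).
Group 8 minus oxidation state 2 gives a d⁶ configuration.
The spin state decides the count: Bromide, chloride, and hydroxide are weak-field ligands for a first-row metal, so the complex is high-spin.
An octahedral high-spin d⁶ ion is t₂g⁴e_g², giving 4 unpaired electrons.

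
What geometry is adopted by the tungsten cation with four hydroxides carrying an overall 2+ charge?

Each hydroxide is −1; balancing the +2 overall charge requires W(VI).
Tungsten is a group-6 element; W(VI) is therefore d⁰.
With 4 monodentate ligands the coordination number is 4.
A d⁰ ion has no crystal-field stabilisation preference between square planar and tetrahedral, so four ligands adopt the sterically favoured tetrahedral geometry.

tetrahedral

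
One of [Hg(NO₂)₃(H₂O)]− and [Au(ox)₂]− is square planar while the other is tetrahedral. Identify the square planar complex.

For [Hg(NO₂)₃(H₂O)]−: Summing ligand charges against the −1 overall charge gives an oxidation state of +2 for mercury. Mercury is a group-12 element; Hg(II) is therefore d¹⁰. A d¹⁰ ion has no crystal-field stabilisation preference between square planar and tetrahedral, so four ligands adopt the sterically favoured tetrahedral geometry. → tetrahedral.
For [Au(ox)₂]−: Each oxalate is −2; balancing the −1 overall charge requires Au(III). Au sits in group 11, so the d-electron count is 11 − 3 = 8. A 5d d⁸ ion has a large crystal-field splitting; square planar leaves the high-energy d_{x²−y²} orbital empty and maximises CFSE. → square planar.

[Au(ox)₂]−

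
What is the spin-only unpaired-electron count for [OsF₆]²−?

2

Summing ligand charges against the −2 overall charge gives an oxidation state of +4 for osmium.
Group 8 minus oxidation state 4 gives a d⁴ configuration.
The spin state decides the count: a 5d ion has a large Δₒ and is invariably low-spin.
An octahedral low-spin d⁴ ion is t₂g⁴e_g⁰, giving 2 unpaired electrons.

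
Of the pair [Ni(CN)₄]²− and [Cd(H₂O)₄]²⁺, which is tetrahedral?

[Cd(H₂O)₄]²⁺

For [Ni(CN)₄]²−: Summing ligand charges against the −2 overall charge gives an oxidation state of +2 for nickel. Nickel is a group-10 element; Ni(II) is therefore d⁸. Cyanide is a strong-field ligand (high in the spectrochemical series). A 3d d⁸ ion with strong-field ligands gains enough CFSE to favour square planar over tetrahedral. → square planar.
For [Cd(H₂O)₄]²⁺: Ligand charges: water is neutral. With an overall charge of +2 the cadmium centre must be in the +2 oxidation state. Cadmium is a group-12 element; Cd(II) is therefore d¹⁰. A d¹⁰ ion has no crystal-field stabilisation preference between square planar and tetrahedral, so four ligands adopt the sterically favoured tetrahedral geometry. → tetrahedral.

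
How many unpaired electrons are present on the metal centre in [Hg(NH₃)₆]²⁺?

0 unpaired electrons

Summing ligand charges against the +2 overall charge gives an oxidation state of +2 for mercury.
Mercury is a group-12 element; Hg(II) is therefore d¹⁰.
In an octahedral field the d¹⁰ configuration is t₂g⁶e_g⁴, giving 0 unpaired electrons.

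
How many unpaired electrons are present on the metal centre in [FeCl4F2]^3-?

5

Each chloride is −1; each fluoride is −1; balancing the −3 overall charge requires Fe(III).
Fe sits in group 8, so the d-electron count is 8 − 3 = 5.
The spin state decides the count: Chloride and fluoride are weak-field ligands for a first-row metal, so the complex is high-spin.
An octahedral high-spin d⁵ ion is t₂g³e_g², giving 5 unpaired electrons.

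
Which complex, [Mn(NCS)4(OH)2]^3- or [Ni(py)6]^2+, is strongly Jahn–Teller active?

[Mn(NCS)4(OH)2]^3-: Summing ligand charges against the −3 overall charge gives an oxidation state of +3 for manganese. Group 7 minus oxidation state 3 gives a d⁴ configuration. Hydroxide and isothiocyanate are weak-field ligands for a first-row metal, so the complex is high-spin. The t₂g³e_g¹ (high-spin) configuration has an unevenly filled e_g set; the Jahn–Teller theorem predicts a tetragonal distortion (typically axial elongation) to lift the degeneracy.
[Ni(py)6]^2+: Ligand charges: pyridine is neutral. With an overall charge of +2 the nickel centre must be in the +2 oxidation state. Group 10 minus oxidation state 2 gives a d⁸ configuration. The d⁸ configuration leaves the e_g set evenly filled (or empty) — no strong Jahn–Teller driving force.

[Mn(NCS)4(OH)2]^3-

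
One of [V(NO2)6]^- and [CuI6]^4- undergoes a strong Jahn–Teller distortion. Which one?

[CuI6]^4-

[V(NO2)6]^-: Each nitro (N-bound nitrite) is −1; balancing the −1 overall charge requires V(V). Vanadium is a group-5 element; V(V) is therefore d⁰. The d⁰ configuration leaves the e_g set evenly filled (or empty) — no strong Jahn–Teller driving force.
[CuI6]^4-: Ligand charges: each iodide is −1. With an overall charge of −4 the copper centre must be in the +2 oxidation state. Cu sits in group 11, so the d-electron count is 11 − 2 = 9. The t₂g⁶e_g³ configuration has an unevenly filled e_g set; the Jahn–Teller theorem predicts a tetragonal distortion (typically axial elongation) to lift the degeneracy.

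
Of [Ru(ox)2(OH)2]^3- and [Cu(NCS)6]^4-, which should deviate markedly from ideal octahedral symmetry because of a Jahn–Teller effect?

[Cu(NCS)6]^4-

[Ru(ox)2(OH)2]^3-: Each oxalate is −2; each hydroxide is −1; balancing the −3 overall charge requires Ru(III). Ru sits in group 8, so the d-electron count is 8 − 3 = 5. A 4d ion has a large Δₒ and is invariably low-spin. The d⁵ configuration leaves the e_g set evenly filled (or empty) — no strong Jahn–Teller driving force.
[Cu(NCS)6]^4-: Each isothiocyanate is −1; balancing the −4 overall charge requires Cu(II). Copper is a group-11 element; Cu(II) is therefore d⁹. The t₂g⁶e_g³ configuration has an unevenly filled e_g set; the Jahn–Teller theorem predicts a tetragonal distortion (typically axial elongation) to lift the degeneracy.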